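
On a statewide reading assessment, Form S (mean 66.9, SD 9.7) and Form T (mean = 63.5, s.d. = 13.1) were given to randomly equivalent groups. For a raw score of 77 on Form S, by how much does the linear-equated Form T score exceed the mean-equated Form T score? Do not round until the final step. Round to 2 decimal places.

Mean-equated: 77 + (63.5 − 66.9) = 73.60
Linear-equated: (13.1/9.7)(77 − 66.9) + 63.5 = 77.140
Difference = 77.140 − 73.60 = 3.54

3.54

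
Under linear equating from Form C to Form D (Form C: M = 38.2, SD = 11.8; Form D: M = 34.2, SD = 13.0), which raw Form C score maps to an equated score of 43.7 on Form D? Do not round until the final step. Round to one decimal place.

46.8

Invert y = (SD_Y/SD_X)(x − M_X) + M_Y:
x = (SD_X/SD_Y)(y − M_Y) + M_X = (11.8/13.0)(43.7 − 34.2) + 38.2
x = 0.907692 × 9.500 + 38.2 = 46.8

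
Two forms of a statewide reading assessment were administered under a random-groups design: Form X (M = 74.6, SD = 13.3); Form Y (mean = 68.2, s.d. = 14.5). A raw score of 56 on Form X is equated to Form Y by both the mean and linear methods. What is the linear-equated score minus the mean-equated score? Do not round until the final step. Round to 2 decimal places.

-1.68

Mean-equated: 56 + (68.2 − 74.6) = 49.60
Linear-equated: (14.5/13.3)(56 − 74.6) + 68.2 = 47.922
Difference = 47.922 − 49.60 = -1.68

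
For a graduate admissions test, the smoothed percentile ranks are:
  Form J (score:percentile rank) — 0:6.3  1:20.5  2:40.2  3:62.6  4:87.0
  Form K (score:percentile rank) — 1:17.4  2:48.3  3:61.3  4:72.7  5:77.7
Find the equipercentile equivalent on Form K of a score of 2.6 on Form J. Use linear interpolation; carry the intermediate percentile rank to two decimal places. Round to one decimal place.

PR of 2.6 on Form J: 40.2 + (2.6 − 2)/(3 − 2) × (62.6 − 40.2) = 53.64
On Form K, PR 53.64 falls between score 2 (PR 48.3) and 3 (PR 61.3).
Interpolate: 2 + (53.64 − 48.3)/(61.3 − 48.3) × (3 − 2) = 2.4

2.4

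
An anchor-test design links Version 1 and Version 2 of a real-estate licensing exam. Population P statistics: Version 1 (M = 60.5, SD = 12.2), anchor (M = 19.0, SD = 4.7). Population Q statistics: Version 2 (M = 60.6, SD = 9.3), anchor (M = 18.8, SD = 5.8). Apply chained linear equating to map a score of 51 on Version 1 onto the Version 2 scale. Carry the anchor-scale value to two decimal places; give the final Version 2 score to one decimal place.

Version 1 → anchor (Population P): v = (4.7/12.2)(51 − 60.5) + 19.0 = 15.34
anchor → Version 2 (Population Q): y = (9.3/5.8)(15.34 − 18.8) + 60.6 = 55.1

55.1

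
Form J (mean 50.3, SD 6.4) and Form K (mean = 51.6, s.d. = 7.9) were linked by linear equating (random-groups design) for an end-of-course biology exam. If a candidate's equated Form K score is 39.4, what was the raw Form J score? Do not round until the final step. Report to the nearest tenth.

40.4

Invert y = (SD_Y/SD_X)(x − M_X) + M_Y:
x = (SD_X/SD_Y)(y − M_Y) + M_X = (6.4/7.9)(39.4 − 51.6) + 50.3
x = 0.810127 × -12.200 + 50.3 = 40.4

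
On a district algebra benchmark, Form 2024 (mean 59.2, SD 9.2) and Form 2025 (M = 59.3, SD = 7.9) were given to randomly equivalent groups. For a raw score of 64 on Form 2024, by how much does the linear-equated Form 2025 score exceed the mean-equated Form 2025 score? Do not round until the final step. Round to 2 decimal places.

-0.68

Mean-equated: 64 + (59.3 − 59.2) = 64.10
Linear-equated: (7.9/9.2)(64 − 59.2) + 59.3 = 63.422
Difference = 63.422 − 64.10 = -0.68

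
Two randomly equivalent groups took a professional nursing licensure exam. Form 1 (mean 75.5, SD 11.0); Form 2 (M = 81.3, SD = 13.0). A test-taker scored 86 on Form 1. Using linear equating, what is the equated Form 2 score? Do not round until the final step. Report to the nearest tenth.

Linear equating: y = (SD_Y/SD_X)(x − M_X) + M_Y
y = (13.0/11.0)(86 − 75.5) + 81.3
y = 1.181818 × 10.5 + 81.3 = 12.4091 + 81.3 = 93.7

93.7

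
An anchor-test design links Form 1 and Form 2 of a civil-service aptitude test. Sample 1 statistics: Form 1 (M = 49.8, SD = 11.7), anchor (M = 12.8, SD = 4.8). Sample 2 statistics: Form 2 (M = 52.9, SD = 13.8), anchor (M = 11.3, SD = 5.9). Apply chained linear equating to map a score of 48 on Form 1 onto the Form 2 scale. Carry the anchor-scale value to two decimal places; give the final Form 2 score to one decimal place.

Form 1 → anchor (Sample 1): v = (4.8/11.7)(48 − 49.8) + 12.8 = 12.06
anchor → Form 2 (Sample 2): y = (13.8/5.9)(12.06 − 11.3) + 52.9 = 54.7

54.7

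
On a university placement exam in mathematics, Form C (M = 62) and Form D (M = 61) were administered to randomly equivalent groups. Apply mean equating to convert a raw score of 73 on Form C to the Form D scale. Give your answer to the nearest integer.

Mean equating: y = x + (M_Y − M_X) = 73 + (61 − 62) = 72

72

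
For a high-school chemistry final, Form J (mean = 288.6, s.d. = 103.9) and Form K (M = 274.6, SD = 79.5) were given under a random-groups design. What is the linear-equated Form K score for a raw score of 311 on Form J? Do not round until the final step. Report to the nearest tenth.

291.7

Linear equating: y = (SD_Y/SD_X)(x − M_X) + M_Y
y = (79.5/103.9)(311 − 288.6) + 274.6
y = 0.765159 × 22.4 + 274.6 = 17.1396 + 274.6 = 291.7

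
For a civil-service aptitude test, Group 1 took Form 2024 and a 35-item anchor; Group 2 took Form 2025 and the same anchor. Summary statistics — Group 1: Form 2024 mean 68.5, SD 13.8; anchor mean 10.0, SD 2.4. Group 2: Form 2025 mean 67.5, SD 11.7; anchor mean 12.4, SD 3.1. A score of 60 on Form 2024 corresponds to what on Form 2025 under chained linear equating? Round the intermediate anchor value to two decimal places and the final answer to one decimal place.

52.9

Form 2024 → anchor (Group 1): v = (2.4/13.8)(60 − 68.5) + 10.0 = 8.52
anchor → Form 2025 (Group 2): y = (11.7/3.1)(8.52 − 12.4) + 67.5 = 52.9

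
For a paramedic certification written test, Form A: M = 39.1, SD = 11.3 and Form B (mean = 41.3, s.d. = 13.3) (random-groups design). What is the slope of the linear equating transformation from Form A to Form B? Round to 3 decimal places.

A = SD_Y / SD_X = 13.3 / 11.3 = 1.177

1.177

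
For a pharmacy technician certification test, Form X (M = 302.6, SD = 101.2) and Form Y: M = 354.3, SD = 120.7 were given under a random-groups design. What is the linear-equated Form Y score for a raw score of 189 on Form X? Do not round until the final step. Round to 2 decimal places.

218.81

Linear equating: y = (SD_Y/SD_X)(x − M_X) + M_Y
y = (120.7/101.2)(189 − 302.6) + 354.3
y = 1.192688 × -113.6 + 354.3 = -135.4893 + 354.3 = 218.81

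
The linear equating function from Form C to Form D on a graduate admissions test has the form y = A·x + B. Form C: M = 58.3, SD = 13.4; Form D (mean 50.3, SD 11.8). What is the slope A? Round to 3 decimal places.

0.881

A = SD_Y / SD_X = 11.8 / 13.4 = 0.881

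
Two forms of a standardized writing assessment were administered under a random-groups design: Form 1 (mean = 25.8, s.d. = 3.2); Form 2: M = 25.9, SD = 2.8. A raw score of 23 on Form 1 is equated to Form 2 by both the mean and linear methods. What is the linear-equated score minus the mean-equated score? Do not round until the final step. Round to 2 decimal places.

Mean-equated: 23 + (25.9 − 25.8) = 23.10
Linear-equated: (2.8/3.2)(23 − 25.8) + 25.9 = 23.450
Difference = 23.450 − 23.10 = 0.35

0.35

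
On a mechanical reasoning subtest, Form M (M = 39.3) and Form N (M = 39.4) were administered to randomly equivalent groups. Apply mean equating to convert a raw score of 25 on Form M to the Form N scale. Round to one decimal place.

Mean equating: y = x + (M_Y − M_X) = 25 + (39.4 − 39.3) = 25.1

25.1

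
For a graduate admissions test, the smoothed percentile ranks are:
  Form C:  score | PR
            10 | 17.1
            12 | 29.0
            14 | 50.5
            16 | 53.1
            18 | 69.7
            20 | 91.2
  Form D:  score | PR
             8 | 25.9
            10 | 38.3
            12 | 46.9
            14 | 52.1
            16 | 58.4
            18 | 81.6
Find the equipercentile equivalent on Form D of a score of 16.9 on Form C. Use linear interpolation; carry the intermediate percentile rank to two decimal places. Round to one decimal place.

PR of 16.9 on Form C: 53.1 + (16.9 − 16)/(18 − 16) × (69.7 − 53.1) = 60.57
On Form D, PR 60.57 falls between score 16 (PR 58.4) and 18 (PR 81.6).
Interpolate: 16 + (60.57 − 58.4)/(81.6 − 58.4) × (18 − 16) = 16.2

16.2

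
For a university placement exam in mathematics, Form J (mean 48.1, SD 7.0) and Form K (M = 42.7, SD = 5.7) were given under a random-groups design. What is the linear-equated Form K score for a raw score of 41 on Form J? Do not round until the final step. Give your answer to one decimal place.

Linear equating: y = (SD_Y/SD_X)(x − M_X) + M_Y
y = (5.7/7.0)(41 − 48.1) + 42.7
y = 0.814286 × -7.1 + 42.7 = -5.7814 + 42.7 = 36.9

36.9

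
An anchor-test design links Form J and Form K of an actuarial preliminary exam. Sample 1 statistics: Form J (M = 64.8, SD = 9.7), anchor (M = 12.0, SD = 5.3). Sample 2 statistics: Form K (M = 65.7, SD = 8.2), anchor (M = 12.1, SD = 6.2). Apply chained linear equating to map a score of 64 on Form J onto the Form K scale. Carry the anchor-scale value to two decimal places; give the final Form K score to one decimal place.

65.0

Form J → anchor (Sample 1): v = (5.3/9.7)(64 − 64.8) + 12.0 = 11.56
anchor → Form K (Sample 2): y = (8.2/6.2)(11.56 − 12.1) + 65.7 = 65.0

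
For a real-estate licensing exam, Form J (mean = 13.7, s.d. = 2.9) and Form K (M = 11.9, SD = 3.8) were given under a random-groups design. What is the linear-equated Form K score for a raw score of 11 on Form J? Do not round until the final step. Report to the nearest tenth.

Linear equating: y = (SD_Y/SD_X)(x − M_X) + M_Y
y = (3.8/2.9)(11 − 13.7) + 11.9
y = 1.310345 × -2.7 + 11.9 = -3.5379 + 11.9 = 8.4

8.4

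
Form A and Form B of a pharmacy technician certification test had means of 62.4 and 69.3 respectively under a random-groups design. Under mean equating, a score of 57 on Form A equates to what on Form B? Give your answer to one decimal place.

Mean equating: y = x + (M_Y − M_X) = 57 + (69.3 − 62.4) = 63.9

63.9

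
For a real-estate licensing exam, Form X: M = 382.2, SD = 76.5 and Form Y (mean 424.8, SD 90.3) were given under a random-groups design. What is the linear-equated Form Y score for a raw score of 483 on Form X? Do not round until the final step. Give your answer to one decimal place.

Linear equating: y = (SD_Y/SD_X)(x − M_X) + M_Y
y = (90.3/76.5)(483 − 382.2) + 424.8
y = 1.180392 × 100.8 + 424.8 = 118.9835 + 424.8 = 543.8

543.8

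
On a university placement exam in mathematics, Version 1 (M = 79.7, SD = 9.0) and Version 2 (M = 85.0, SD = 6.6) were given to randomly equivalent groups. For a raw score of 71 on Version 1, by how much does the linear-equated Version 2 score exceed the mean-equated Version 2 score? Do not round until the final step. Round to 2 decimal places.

2.32

Mean-equated: 71 + (85.0 − 79.7) = 76.30
Linear-equated: (6.6/9.0)(71 − 79.7) + 85.0 = 78.620
Difference = 78.620 − 76.30 = 2.32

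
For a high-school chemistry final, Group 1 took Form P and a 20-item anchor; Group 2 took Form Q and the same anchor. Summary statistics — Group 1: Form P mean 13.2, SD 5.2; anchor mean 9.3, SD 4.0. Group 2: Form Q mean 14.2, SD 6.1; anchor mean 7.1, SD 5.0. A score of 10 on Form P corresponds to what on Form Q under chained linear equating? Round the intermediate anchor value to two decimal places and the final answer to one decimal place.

Form P → anchor (Group 1): v = (4.0/5.2)(10 − 13.2) + 9.3 = 6.84
anchor → Form Q (Group 2): y = (6.1/5.0)(6.84 − 7.1) + 14.2 = 13.9

13.9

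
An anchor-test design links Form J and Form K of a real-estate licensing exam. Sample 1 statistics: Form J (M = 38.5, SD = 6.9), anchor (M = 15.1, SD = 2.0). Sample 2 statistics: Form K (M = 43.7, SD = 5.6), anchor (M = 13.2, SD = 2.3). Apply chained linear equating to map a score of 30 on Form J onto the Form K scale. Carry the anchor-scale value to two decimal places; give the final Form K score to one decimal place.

Form J → anchor (Sample 1): v = (2.0/6.9)(30 − 38.5) + 15.1 = 12.64
anchor → Form K (Sample 2): y = (5.6/2.3)(12.64 − 13.2) + 43.7 = 42.3

42.3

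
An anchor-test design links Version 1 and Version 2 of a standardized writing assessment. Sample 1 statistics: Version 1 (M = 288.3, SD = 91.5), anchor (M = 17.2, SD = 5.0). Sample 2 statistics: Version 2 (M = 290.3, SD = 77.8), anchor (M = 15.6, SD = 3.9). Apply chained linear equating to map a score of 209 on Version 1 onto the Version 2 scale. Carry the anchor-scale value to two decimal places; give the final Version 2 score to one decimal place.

235.8

Version 1 → anchor (Sample 1): v = (5.0/91.5)(209 − 288.3) + 17.2 = 12.87
anchor → Version 2 (Sample 2): y = (77.8/3.9)(12.87 − 15.6) + 290.3 = 235.8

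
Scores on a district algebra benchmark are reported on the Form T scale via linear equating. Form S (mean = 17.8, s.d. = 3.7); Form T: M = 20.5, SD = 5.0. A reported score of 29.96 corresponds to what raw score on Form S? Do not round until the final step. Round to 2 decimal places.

Invert y = (SD_Y/SD_X)(x − M_X) + M_Y:
x = (SD_X/SD_Y)(y − M_Y) + M_X = (3.7/5.0)(29.96 − 20.5) + 17.8
x = 0.740000 × 9.460 + 17.8 = 24.80

24.80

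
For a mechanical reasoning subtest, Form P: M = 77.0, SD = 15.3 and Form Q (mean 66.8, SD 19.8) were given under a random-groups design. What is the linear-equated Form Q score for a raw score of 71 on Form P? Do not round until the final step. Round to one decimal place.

Linear equating: y = (SD_Y/SD_X)(x − M_X) + M_Y
y = (19.8/15.3)(71 − 77.0) + 66.8
y = 1.294118 × -6.0 + 66.8 = -7.7647 + 66.8 = 59.0

59.0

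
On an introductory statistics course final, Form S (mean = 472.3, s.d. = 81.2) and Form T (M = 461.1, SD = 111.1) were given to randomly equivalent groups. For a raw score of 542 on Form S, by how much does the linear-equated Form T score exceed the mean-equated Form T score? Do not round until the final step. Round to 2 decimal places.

Mean-equated: 542 + (461.1 − 472.3) = 530.80
Linear-equated: (111.1/81.2)(542 − 472.3) + 461.1 = 556.465
Difference = 556.465 − 530.80 = 25.67

25.67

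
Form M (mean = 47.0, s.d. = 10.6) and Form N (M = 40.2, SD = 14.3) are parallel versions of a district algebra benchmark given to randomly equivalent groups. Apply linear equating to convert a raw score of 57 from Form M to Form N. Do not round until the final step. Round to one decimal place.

Linear equating: y = (SD_Y/SD_X)(x − M_X) + M_Y
y = (14.3/10.6)(57 − 47.0) + 40.2
y = 1.349057 × 10.0 + 40.2 = 13.4906 + 40.2 = 53.7

53.7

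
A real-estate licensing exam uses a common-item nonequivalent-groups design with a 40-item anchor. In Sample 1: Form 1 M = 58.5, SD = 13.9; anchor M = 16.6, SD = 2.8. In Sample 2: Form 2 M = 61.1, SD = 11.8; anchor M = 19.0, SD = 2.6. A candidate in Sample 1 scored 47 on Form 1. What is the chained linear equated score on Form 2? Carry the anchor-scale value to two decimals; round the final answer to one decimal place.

39.7

Form 1 → anchor (Sample 1): v = (2.8/13.9)(47 − 58.5) + 16.6 = 14.28
anchor → Form 2 (Sample 2): y = (11.8/2.6)(14.28 − 19.0) + 61.1 = 39.7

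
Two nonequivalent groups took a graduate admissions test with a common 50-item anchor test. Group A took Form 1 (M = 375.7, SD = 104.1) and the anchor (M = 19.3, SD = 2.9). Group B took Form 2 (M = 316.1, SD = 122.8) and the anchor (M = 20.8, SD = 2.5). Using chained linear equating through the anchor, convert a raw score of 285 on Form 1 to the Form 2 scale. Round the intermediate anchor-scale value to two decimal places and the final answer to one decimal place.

Form 1 → anchor (Group A): v = (2.9/104.1)(285 − 375.7) + 19.3 = 16.77
anchor → Form 2 (Group B): y = (122.8/2.5)(16.77 − 20.8) + 316.1 = 118.1

118.1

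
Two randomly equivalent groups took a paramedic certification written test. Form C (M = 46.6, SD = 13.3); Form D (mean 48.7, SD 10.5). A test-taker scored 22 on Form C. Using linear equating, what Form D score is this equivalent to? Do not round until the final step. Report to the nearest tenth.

29.3

Linear equating: y = (SD_Y/SD_X)(x − M_X) + M_Y
y = (10.5/13.3)(22 − 46.6) + 48.7
y = 0.789474 × -24.6 + 48.7 = -19.4211 + 48.7 = 29.3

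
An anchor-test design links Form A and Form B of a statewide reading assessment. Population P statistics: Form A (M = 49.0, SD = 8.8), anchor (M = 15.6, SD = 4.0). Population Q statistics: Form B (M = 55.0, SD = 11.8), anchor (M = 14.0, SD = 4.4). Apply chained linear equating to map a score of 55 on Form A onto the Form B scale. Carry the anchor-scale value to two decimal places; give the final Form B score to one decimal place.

Form A → anchor (Population P): v = (4.0/8.8)(55 − 49.0) + 15.6 = 18.33
anchor → Form B (Population Q): y = (11.8/4.4)(18.33 − 14.0) + 55.0 = 66.6

66.6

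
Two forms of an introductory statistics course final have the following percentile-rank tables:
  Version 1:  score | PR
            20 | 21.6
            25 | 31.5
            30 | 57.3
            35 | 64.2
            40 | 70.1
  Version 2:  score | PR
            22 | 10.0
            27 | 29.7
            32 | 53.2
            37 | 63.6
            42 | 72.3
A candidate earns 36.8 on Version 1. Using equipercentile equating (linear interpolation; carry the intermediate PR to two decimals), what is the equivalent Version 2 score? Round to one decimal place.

PR of 36.8 on Version 1: 64.2 + (36.8 − 35)/(40 − 35) × (70.1 − 64.2) = 66.32
On Version 2, PR 66.32 falls between score 37 (PR 63.6) and 42 (PR 72.3).
Interpolate: 37 + (66.32 − 63.6)/(72.3 − 63.6) × (42 − 37) = 38.6

38.6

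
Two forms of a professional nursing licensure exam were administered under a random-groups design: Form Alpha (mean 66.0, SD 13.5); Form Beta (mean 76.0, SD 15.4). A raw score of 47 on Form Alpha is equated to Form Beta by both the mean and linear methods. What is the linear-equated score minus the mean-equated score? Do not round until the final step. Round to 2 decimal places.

Mean-equated: 47 + (76.0 − 66.0) = 57.00
Linear-equated: (15.4/13.5)(47 − 66.0) + 76.0 = 54.326
Difference = 54.326 − 57.00 = -2.67

-2.67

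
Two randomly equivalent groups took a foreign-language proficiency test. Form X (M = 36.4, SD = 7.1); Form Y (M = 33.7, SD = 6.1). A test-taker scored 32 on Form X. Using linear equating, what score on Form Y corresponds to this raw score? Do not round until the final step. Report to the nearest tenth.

Linear equating: y = (SD_Y/SD_X)(x − M_X) + M_Y
y = (6.1/7.1)(32 − 36.4) + 33.7
y = 0.859155 × -4.4 + 33.7 = -3.7803 + 33.7 = 29.9

29.9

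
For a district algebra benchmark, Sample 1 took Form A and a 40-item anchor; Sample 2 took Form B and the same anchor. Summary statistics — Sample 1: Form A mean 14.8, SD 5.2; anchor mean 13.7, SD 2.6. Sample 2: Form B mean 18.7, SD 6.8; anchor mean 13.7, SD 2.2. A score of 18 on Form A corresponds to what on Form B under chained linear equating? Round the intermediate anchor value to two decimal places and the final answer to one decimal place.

Form A → anchor (Sample 1): v = (2.6/5.2)(18 − 14.8) + 13.7 = 15.30
anchor → Form B (Sample 2): y = (6.8/2.2)(15.30 − 13.7) + 18.7 = 23.6

23.6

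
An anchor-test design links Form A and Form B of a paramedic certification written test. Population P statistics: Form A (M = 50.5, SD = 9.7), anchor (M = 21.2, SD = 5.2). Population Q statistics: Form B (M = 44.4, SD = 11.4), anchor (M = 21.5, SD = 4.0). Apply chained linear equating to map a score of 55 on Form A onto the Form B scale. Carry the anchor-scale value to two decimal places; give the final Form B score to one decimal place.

Form A → anchor (Population P): v = (5.2/9.7)(55 − 50.5) + 21.2 = 23.61
anchor → Form B (Population Q): y = (11.4/4.0)(23.61 − 21.5) + 44.4 = 50.4

50.4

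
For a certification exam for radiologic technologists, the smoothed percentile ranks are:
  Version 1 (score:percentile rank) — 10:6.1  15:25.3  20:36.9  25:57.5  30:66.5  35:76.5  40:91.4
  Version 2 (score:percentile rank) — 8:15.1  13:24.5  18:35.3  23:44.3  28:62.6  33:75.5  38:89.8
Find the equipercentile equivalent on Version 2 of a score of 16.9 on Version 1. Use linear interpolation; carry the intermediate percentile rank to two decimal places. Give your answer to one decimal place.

PR of 16.9 on Version 1: 25.3 + (16.9 − 15)/(20 − 15) × (36.9 − 25.3) = 29.71
On Version 2, PR 29.71 falls between score 13 (PR 24.5) and 18 (PR 35.3).
Interpolate: 13 + (29.71 − 24.5)/(35.3 − 24.5) × (18 − 13) = 15.4

15.4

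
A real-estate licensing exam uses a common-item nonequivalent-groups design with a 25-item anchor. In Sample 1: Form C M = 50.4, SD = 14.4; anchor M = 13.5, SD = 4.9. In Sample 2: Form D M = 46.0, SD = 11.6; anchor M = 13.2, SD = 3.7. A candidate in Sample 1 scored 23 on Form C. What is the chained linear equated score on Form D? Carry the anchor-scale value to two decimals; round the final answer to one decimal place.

Form C → anchor (Sample 1): v = (4.9/14.4)(23 − 50.4) + 13.5 = 4.18
anchor → Form D (Sample 2): y = (11.6/3.7)(4.18 − 13.2) + 46.0 = 17.7

17.7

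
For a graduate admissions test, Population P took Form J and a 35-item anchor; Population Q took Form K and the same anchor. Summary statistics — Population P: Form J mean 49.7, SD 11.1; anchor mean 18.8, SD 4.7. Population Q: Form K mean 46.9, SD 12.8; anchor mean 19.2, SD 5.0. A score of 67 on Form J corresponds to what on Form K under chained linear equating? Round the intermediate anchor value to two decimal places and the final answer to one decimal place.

64.6

Form J → anchor (Population P): v = (4.7/11.1)(67 − 49.7) + 18.8 = 26.13
anchor → Form K (Population Q): y = (12.8/5.0)(26.13 − 19.2) + 46.9 = 64.6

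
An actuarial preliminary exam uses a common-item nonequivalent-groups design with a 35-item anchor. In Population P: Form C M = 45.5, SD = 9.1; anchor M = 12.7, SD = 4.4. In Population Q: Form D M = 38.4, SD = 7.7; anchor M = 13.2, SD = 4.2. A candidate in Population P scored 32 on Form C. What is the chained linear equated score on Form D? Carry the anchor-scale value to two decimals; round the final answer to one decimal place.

25.5

Form C → anchor (Population P): v = (4.4/9.1)(32 − 45.5) + 12.7 = 6.17
anchor → Form D (Population Q): y = (7.7/4.2)(6.17 − 13.2) + 38.4 = 25.5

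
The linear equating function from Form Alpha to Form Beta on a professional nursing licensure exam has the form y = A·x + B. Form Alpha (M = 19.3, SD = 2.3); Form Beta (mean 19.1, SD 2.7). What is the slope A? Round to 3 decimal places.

1.174

A = SD_Y / SD_X = 2.7 / 2.3 = 1.174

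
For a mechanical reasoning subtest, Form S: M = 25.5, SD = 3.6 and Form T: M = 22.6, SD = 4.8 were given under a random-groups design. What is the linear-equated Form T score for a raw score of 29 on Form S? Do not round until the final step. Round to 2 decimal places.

27.27

Linear equating: y = (SD_Y/SD_X)(x − M_X) + M_Y
y = (4.8/3.6)(29 − 25.5) + 22.6
y = 1.333333 × 3.5 + 22.6 = 4.6667 + 22.6 = 27.27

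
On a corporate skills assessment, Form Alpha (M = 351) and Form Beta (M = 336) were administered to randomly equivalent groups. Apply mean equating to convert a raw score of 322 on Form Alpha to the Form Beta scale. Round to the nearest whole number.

307

Mean equating: y = x + (M_Y − M_X) = 322 + (336 − 351) = 307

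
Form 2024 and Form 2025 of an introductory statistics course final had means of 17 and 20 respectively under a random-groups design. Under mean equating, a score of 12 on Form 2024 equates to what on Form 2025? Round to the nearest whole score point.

15

Mean equating: y = x + (M_Y − M_X) = 12 + (20 − 17) = 15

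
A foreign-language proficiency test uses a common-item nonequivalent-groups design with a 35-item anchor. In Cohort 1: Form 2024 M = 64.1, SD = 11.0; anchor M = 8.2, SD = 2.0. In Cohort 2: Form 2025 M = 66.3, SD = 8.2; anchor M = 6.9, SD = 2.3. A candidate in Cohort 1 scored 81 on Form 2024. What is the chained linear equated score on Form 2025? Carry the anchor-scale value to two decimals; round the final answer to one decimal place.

Form 2024 → anchor (Cohort 1): v = (2.0/11.0)(81 − 64.1) + 8.2 = 11.27
anchor → Form 2025 (Cohort 2): y = (8.2/2.3)(11.27 − 6.9) + 66.3 = 81.9

81.9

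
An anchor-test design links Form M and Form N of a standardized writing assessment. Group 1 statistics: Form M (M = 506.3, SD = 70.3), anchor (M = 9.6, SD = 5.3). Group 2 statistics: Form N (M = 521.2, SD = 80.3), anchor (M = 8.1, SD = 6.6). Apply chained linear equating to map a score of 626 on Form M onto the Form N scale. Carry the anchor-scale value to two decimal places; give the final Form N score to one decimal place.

649.2

Form M → anchor (Group 1): v = (5.3/70.3)(626 − 506.3) + 9.6 = 18.62
anchor → Form N (Group 2): y = (80.3/6.6)(18.62 − 8.1) + 521.2 = 649.2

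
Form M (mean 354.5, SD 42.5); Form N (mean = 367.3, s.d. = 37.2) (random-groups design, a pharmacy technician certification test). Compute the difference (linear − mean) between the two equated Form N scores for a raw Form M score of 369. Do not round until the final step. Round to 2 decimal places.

-1.81

Mean-equated: 369 + (367.3 − 354.5) = 381.80
Linear-equated: (37.2/42.5)(369 − 354.5) + 367.3 = 379.992
Difference = 379.992 − 381.80 = -1.81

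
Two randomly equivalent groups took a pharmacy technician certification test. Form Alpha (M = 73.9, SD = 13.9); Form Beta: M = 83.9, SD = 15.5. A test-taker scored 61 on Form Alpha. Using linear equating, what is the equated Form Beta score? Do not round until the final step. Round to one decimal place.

Linear equating: y = (SD_Y/SD_X)(x − M_X) + M_Y
y = (15.5/13.9)(61 − 73.9) + 83.9
y = 1.115108 × -12.9 + 83.9 = -14.3849 + 83.9 = 69.5

69.5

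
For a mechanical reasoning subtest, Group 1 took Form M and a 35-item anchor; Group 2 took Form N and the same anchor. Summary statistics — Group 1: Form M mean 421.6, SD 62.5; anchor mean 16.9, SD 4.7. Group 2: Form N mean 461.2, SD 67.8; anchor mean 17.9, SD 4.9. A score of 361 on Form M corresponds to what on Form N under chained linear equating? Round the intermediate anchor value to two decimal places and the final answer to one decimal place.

384.3

Form M → anchor (Group 1): v = (4.7/62.5)(361 − 421.6) + 16.9 = 12.34
anchor → Form N (Group 2): y = (67.8/4.9)(12.34 − 17.9) + 461.2 = 384.3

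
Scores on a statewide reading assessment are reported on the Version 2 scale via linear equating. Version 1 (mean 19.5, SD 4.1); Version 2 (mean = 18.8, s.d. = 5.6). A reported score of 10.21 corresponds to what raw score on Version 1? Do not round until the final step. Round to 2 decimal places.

Invert y = (SD_Y/SD_X)(x − M_X) + M_Y:
x = (SD_X/SD_Y)(y − M_Y) + M_X = (4.1/5.6)(10.21 − 18.8) + 19.5
x = 0.732143 × -8.590 + 19.5 = 13.21

13.21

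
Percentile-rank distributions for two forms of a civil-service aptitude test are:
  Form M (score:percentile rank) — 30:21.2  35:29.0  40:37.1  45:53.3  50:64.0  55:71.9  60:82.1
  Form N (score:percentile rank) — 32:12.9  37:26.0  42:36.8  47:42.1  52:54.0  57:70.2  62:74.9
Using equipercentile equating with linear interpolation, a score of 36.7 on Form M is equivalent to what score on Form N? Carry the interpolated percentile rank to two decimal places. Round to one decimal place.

PR of 36.7 on Form M: 29.0 + (36.7 − 35)/(40 − 35) × (37.1 − 29.0) = 31.75
On Form N, PR 31.75 falls between score 37 (PR 26.0) and 42 (PR 36.8).
Interpolate: 37 + (31.75 − 26.0)/(36.8 − 26.0) × (42 − 37) = 39.7

39.7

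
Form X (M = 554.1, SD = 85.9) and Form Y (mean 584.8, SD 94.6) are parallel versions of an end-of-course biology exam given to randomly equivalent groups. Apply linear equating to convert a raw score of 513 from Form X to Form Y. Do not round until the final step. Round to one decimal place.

Linear equating: y = (SD_Y/SD_X)(x − M_X) + M_Y
y = (94.6/85.9)(513 − 554.1) + 584.8
y = 1.101281 × -41.1 + 584.8 = -45.2626 + 584.8 = 539.5

539.5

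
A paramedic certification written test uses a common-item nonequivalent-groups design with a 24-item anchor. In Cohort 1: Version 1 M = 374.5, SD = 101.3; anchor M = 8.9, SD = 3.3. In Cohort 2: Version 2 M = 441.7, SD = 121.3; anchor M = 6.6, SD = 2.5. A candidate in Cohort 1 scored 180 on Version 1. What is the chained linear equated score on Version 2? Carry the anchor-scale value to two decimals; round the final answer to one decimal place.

Version 1 → anchor (Cohort 1): v = (3.3/101.3)(180 − 374.5) + 8.9 = 2.56
anchor → Version 2 (Cohort 2): y = (121.3/2.5)(2.56 − 6.6) + 441.7 = 245.7

245.7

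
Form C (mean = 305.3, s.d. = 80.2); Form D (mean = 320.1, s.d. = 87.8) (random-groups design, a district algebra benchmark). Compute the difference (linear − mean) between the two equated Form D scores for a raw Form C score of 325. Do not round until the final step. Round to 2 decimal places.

Mean-equated: 325 + (320.1 − 305.3) = 339.80
Linear-equated: (87.8/80.2)(325 − 305.3) + 320.1 = 341.667
Difference = 341.667 − 339.80 = 1.87

1.87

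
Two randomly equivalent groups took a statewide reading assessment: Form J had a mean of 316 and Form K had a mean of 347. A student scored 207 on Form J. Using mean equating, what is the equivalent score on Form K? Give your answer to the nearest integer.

238

Mean equating: y = x + (M_Y − M_X) = 207 + (347 − 316) = 238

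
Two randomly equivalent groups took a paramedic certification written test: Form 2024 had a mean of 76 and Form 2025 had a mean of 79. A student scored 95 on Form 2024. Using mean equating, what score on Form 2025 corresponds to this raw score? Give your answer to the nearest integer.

98

Mean equating: y = x + (M_Y − M_X) = 95 + (79 − 76) = 98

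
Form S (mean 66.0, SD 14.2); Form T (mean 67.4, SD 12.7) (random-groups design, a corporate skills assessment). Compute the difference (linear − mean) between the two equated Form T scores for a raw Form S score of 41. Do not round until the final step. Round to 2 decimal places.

Mean-equated: 41 + (67.4 − 66.0) = 42.40
Linear-equated: (12.7/14.2)(41 − 66.0) + 67.4 = 45.041
Difference = 45.041 − 42.40 = 2.64

2.64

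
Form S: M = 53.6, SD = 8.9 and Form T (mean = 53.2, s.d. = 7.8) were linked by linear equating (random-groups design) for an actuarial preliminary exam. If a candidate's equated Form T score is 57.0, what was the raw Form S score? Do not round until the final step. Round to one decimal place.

57.9

Invert y = (SD_Y/SD_X)(x − M_X) + M_Y:
x = (SD_X/SD_Y)(y − M_Y) + M_X = (8.9/7.8)(57.0 − 53.2) + 53.6
x = 1.141026 × 3.800 + 53.6 = 57.9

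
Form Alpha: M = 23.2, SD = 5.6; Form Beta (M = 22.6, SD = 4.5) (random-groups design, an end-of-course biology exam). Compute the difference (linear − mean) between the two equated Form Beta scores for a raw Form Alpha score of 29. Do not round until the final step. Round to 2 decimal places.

Mean-equated: 29 + (22.6 − 23.2) = 28.40
Linear-equated: (4.5/5.6)(29 − 23.2) + 22.6 = 27.261
Difference = 27.261 − 28.40 = -1.14

-1.14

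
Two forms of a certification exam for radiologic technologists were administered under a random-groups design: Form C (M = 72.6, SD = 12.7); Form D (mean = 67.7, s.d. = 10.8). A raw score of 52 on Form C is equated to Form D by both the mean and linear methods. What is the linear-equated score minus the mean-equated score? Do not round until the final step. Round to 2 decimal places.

3.08

Mean-equated: 52 + (67.7 − 72.6) = 47.10
Linear-equated: (10.8/12.7)(52 − 72.6) + 67.7 = 50.182
Difference = 50.182 − 47.10 = 3.08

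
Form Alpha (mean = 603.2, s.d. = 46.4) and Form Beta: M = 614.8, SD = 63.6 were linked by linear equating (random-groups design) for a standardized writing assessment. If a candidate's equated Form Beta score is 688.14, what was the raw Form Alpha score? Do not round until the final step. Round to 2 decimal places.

Invert y = (SD_Y/SD_X)(x − M_X) + M_Y:
x = (SD_X/SD_Y)(y − M_Y) + M_X = (46.4/63.6)(688.14 − 614.8) + 603.2
x = 0.729560 × 73.340 + 603.2 = 656.71

656.71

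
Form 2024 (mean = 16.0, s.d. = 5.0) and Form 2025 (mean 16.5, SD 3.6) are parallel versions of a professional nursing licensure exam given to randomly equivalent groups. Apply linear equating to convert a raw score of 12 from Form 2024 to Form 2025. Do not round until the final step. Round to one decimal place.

13.6

Linear equating: y = (SD_Y/SD_X)(x − M_X) + M_Y
y = (3.6/5.0)(12 − 16.0) + 16.5
y = 0.720000 × -4.0 + 16.5 = -2.8800 + 16.5 = 13.6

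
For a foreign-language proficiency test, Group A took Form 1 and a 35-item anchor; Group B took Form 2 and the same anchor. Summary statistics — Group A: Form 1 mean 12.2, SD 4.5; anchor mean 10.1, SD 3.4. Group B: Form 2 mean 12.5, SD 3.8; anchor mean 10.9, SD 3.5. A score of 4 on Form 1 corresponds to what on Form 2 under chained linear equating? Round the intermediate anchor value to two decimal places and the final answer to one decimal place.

Form 1 → anchor (Group A): v = (3.4/4.5)(4 − 12.2) + 10.1 = 3.90
anchor → Form 2 (Group B): y = (3.8/3.5)(3.90 − 10.9) + 12.5 = 4.9

4.9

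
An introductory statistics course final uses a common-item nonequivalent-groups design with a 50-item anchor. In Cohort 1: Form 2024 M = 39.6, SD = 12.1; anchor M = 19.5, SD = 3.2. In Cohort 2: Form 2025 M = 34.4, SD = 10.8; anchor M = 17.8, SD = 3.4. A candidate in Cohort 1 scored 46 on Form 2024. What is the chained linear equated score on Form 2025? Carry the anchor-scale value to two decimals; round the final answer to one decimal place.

Form 2024 → anchor (Cohort 1): v = (3.2/12.1)(46 − 39.6) + 19.5 = 21.19
anchor → Form 2025 (Cohort 2): y = (10.8/3.4)(21.19 − 17.8) + 34.4 = 45.2

45.2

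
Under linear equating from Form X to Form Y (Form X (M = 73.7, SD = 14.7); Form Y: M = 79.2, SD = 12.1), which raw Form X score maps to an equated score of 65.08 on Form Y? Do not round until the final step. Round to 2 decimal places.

Invert y = (SD_Y/SD_X)(x − M_X) + M_Y:
x = (SD_X/SD_Y)(y − M_Y) + M_X = (14.7/12.1)(65.08 − 79.2) + 73.7
x = 1.214876 × -14.120 + 73.7 = 56.55

56.55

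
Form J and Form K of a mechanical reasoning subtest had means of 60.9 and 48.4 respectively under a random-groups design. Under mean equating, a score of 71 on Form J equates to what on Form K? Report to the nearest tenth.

58.5

Mean equating: y = x + (M_Y − M_X) = 71 + (48.4 − 60.9) = 58.5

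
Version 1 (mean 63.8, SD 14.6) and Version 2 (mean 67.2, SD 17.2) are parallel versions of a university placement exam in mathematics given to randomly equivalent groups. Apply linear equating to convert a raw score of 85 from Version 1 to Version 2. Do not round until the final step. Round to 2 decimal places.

92.18

Linear equating: y = (SD_Y/SD_X)(x − M_X) + M_Y
y = (17.2/14.6)(85 − 63.8) + 67.2
y = 1.178082 × 21.2 + 67.2 = 24.9753 + 67.2 = 92.18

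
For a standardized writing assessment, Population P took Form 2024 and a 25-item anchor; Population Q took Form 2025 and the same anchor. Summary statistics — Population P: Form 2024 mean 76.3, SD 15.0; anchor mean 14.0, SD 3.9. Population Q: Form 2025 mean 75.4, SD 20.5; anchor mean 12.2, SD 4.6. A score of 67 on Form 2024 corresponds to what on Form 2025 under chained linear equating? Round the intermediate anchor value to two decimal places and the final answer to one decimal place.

Form 2024 → anchor (Population P): v = (3.9/15.0)(67 − 76.3) + 14.0 = 11.58
anchor → Form 2025 (Population Q): y = (20.5/4.6)(11.58 − 12.2) + 75.4 = 72.6

72.6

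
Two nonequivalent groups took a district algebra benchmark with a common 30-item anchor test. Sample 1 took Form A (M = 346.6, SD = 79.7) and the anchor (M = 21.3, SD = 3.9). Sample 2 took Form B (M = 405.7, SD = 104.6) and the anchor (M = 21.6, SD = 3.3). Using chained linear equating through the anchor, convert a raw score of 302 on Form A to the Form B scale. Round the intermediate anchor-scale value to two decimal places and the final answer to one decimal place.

Form A → anchor (Sample 1): v = (3.9/79.7)(302 − 346.6) + 21.3 = 19.12
anchor → Form B (Sample 2): y = (104.6/3.3)(19.12 − 21.6) + 405.7 = 327.1

327.1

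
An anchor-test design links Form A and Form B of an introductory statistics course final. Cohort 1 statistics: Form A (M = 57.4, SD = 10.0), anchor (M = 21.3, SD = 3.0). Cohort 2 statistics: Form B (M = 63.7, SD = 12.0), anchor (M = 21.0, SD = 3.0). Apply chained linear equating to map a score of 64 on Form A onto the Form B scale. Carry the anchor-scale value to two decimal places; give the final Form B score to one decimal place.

72.8

Form A → anchor (Cohort 1): v = (3.0/10.0)(64 − 57.4) + 21.3 = 23.28
anchor → Form B (Cohort 2): y = (12.0/3.0)(23.28 − 21.0) + 63.7 = 72.8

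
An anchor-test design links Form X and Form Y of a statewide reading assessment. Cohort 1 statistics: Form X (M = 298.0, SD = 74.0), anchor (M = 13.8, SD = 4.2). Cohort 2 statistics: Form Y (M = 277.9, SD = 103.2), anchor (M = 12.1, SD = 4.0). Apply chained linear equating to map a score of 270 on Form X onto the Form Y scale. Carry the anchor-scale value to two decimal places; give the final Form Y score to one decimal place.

Form X → anchor (Cohort 1): v = (4.2/74.0)(270 − 298.0) + 13.8 = 12.21
anchor → Form Y (Cohort 2): y = (103.2/4.0)(12.21 − 12.1) + 277.9 = 280.7

280.7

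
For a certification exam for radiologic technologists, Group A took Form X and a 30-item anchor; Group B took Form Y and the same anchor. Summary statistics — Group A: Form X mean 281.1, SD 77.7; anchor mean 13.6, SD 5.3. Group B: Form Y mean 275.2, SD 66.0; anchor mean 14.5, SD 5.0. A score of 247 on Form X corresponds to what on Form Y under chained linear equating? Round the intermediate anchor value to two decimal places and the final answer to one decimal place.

232.6

Form X → anchor (Group A): v = (5.3/77.7)(247 − 281.1) + 13.6 = 11.27
anchor → Form Y (Group B): y = (66.0/5.0)(11.27 − 14.5) + 275.2 = 232.6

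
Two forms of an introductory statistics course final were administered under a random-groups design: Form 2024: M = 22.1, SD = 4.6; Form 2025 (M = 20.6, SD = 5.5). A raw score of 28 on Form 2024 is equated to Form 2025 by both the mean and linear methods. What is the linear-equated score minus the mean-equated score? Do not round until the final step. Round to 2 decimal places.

Mean-equated: 28 + (20.6 − 22.1) = 26.50
Linear-equated: (5.5/4.6)(28 − 22.1) + 20.6 = 27.654
Difference = 27.654 − 26.50 = 1.15

1.15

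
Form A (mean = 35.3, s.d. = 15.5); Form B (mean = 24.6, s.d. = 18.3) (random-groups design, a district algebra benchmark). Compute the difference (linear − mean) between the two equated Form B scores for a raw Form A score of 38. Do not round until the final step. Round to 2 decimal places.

Mean-equated: 38 + (24.6 − 35.3) = 27.30
Linear-equated: (18.3/15.5)(38 − 35.3) + 24.6 = 27.788
Difference = 27.788 − 27.30 = 0.49

0.49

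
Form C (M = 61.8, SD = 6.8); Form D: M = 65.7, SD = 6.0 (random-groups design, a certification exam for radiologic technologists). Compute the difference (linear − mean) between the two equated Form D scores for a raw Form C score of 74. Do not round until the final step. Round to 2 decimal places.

Mean-equated: 74 + (65.7 − 61.8) = 77.90
Linear-equated: (6.0/6.8)(74 − 61.8) + 65.7 = 76.465
Difference = 76.465 − 77.90 = -1.44

-1.44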